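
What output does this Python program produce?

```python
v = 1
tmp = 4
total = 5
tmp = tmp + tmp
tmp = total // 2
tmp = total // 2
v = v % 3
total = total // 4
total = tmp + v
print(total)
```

tmp = 4+4 = 8
tmp = 5//2 = 2
tmp = 5//2 = 2
v = 1%3 = 1
total = 5//4 = 1
total = 2+1 = 3

3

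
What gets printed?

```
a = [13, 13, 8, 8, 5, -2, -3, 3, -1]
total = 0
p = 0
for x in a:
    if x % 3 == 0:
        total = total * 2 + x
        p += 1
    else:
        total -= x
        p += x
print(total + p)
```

x=13: not %3==0, total = 0-13 = -13; p=13
x=13: not %3==0, total = (-13)-13 = -26; p=26
x=8: not %3==0, total = (-26)-8 = -34; p=34
x=8: not %3==0, total = (-34)-8 = -42; p=42
x=5: not %3==0, total = (-42)-5 = -47; p=47
x=-2: not %3==0, total = (-47)-(-2) = -45; p=45
x=-3: %3==0, total = (-45)*2+(-3) = -93; p=46
x=3: %3==0, total = (-93)*2+3 = -183; p=47
x=-1: not %3==0, total = (-183)-(-1) = -182; p=46
total+p = (-182)+46 = -136

-136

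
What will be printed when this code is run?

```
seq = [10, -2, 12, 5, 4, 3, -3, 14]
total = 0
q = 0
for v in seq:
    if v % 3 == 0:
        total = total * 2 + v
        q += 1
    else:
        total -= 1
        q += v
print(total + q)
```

v=10: not %3==0, total = 0-1 = -1; q=10
v=-2: not %3==0, total = (-1)-1 = -2; q=8
v=12: %3==0, total = (-2)*2+12 = 8; q=9
v=5: not %3==0, total = 8-1 = 7; q=14
v=4: not %3==0, total = 7-1 = 6; q=18
v=3: %3==0, total = 6*2+3 = 15; q=19
v=-3: %3==0, total = 15*2+(-3) = 27; q=20
v=14: not %3==0, total = 27-1 = 26; q=34
total+q = 26+34 = 60

60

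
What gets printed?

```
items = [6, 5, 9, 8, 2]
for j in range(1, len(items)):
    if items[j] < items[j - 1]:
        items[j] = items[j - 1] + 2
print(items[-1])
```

j=1: 5<6, items[1] = 6+2 = 8 → [6, 8, 9, 8, 2]
j=2: 9>=8, unchanged → [6, 8, 9, 8, 2]
j=3: 8<9, items[3] = 9+2 = 11 → [6, 8, 9, 11, 2]
j=4: 2<11, items[4] = 11+2 = 13 → [6, 8, 9, 11, 13]

13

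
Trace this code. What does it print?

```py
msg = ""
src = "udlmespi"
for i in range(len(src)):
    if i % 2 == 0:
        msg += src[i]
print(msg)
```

ulep

i=0: add 'u' → 'u'
i=1: skip
i=2: add 'l' → 'ul'
i=3: skip
i=4: add 'e' → 'ule'
i=5: skip
i=6: add 'p' → 'ulep'
i=7: skip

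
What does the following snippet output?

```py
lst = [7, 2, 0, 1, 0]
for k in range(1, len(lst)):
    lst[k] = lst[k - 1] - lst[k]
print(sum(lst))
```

k=1: lst[1] = 7-2 = 5 → [7, 5, 0, 1, 0]
k=2: lst[2] = 5-0 = 5 → [7, 5, 5, 1, 0]
k=3: lst[3] = 5-1 = 4 → [7, 5, 5, 4, 0]
k=4: lst[4] = 4-0 = 4 → [7, 5, 5, 4, 4]
sum = 25

25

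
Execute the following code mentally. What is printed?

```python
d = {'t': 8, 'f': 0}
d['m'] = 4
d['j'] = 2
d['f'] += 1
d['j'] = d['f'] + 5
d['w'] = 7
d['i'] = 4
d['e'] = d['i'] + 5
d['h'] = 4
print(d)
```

{'t': 8, 'f': 1, 'm': 4, 'j': 6, 'w': 7, 'i': 4, 'e': 9, 'h': 4}

d['m'] = 4 → {'t': 8, 'f': 0, 'm': 4}
d['j'] = 2 → {'t': 8, 'f': 0, 'm': 4, 'j': 2}
d['f'] = 0+1 = 1 → {'t': 8, 'f': 1, 'm': 4, 'j': 2}
d['j'] = d['f']+5 = 6 → {'t': 8, 'f': 1, 'm': 4, 'j': 6}
d['w'] = 7 → {'t': 8, 'f': 1, 'm': 4, 'j': 6, 'w': 7}
d['i'] = 4 → {'t': 8, 'f': 1, 'm': 4, 'j': 6, 'w': 7, 'i': 4}
d['e'] = d['i']+5 = 9 → {'t': 8, 'f': 1, 'm': 4, 'j': 6, 'w': 7, 'i': 4, 'e': 9}
d['h'] = 4 → {'t': 8, 'f': 1, 'm': 4, 'j': 6, 'w': 7, 'i': 4, 'e': 9, 'h': 4}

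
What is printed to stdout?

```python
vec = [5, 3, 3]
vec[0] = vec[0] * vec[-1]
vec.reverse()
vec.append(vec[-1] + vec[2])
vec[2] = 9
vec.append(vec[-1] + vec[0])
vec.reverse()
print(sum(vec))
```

vec[0] = vec[0]*vec[-1] = 5*3 = 15 → [15, 3, 3]
reverse → [3, 3, 15]
append vec[-1]+vec[2] = 15+15 = 30 → [3, 3, 15, 30]
vec[2] = 9 → [3, 3, 9, 30]
append vec[-1]+vec[0] = 30+3 = 33 → [3, 3, 9, 30, 33]
reverse → [33, 30, 9, 3, 3]
sum = 78

78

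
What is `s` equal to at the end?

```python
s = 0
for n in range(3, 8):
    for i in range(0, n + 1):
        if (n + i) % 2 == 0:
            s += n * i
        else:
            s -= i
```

232

n=3,i=0: odd sum, s = 0-0 = 0
n=3,i=1: even sum, s = 0+3 = 3
n=3,i=2: odd sum, s = 3-2 = 1
n=3,i=3: even sum, s = 1+9 = 10
n=4,i=0: even sum, s = 10+0 = 10
n=4,i=1: odd sum, s = 10-1 = 9
n=4,i=2: even sum, s = 9+8 = 17
n=4,i=3: odd sum, s = 17-3 = 14
n=4,i=4: even sum, s = 14+16 = 30
n=5,i=0: odd sum, s = 30-0 = 30
n=5,i=1: even sum, s = 30+5 = 35
n=5,i=2: odd sum, s = 35-2 = 33
n=5,i=3: even sum, s = 33+15 = 48
n=5,i=4: odd sum, s = 48-4 = 44
n=5,i=5: even sum, s = 44+25 = 69
n=6,i=0: even sum, s = 69+0 = 69
n=6,i=1: odd sum, s = 69-1 = 68
n=6,i=2: even sum, s = 68+12 = 80
n=6,i=3: odd sum, s = 80-3 = 77
n=6,i=4: even sum, s = 77+24 = 101
n=6,i=5: odd sum, s = 101-5 = 96
n=6,i=6: even sum, s = 96+36 = 132
n=7,i=0: odd sum, s = 132-0 = 132
n=7,i=1: even sum, s = 132+7 = 139
n=7,i=2: odd sum, s = 139-2 = 137
n=7,i=3: even sum, s = 137+21 = 158
n=7,i=4: odd sum, s = 158-4 = 154
n=7,i=5: even sum, s = 154+35 = 189
n=7,i=6: odd sum, s = 189-6 = 183
n=7,i=7: even sum, s = 183+49 = 232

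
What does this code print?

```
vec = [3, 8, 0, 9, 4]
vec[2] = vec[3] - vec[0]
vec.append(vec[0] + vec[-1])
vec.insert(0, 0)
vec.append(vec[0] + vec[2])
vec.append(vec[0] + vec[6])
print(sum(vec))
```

52

vec[2] = vec[3]-vec[0] = 9-3 = 6 → [3, 8, 6, 9, 4]
append vec[0]+vec[-1] = 3+4 = 7 → [3, 8, 6, 9, 4, 7]
insert 0 at 0 → [0, 3, 8, 6, 9, 4, 7]
append vec[0]+vec[2] = 0+8 = 8 → [0, 3, 8, 6, 9, 4, 7, 8]
append vec[0]+vec[6] = 0+7 = 7 → [0, 3, 8, 6, 9, 4, 7, 8, 7]
sum = 52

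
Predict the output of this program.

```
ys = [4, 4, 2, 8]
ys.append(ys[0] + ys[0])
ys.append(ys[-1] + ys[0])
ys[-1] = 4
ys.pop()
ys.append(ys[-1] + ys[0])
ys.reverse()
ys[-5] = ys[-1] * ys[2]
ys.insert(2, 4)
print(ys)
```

append ys[0]+ys[0] = 4+4 = 8 → [4, 4, 2, 8, 8]
append ys[-1]+ys[0] = 8+4 = 12 → [4, 4, 2, 8, 8, 12]
ys[-1] = 4 → [4, 4, 2, 8, 8, 4]
pop() removes 4 → [4, 4, 2, 8, 8]
append ys[-1]+ys[0] = 8+4 = 12 → [4, 4, 2, 8, 8, 12]
reverse → [12, 8, 8, 2, 4, 4]
ys[-5] = ys[-1]*ys[2] = 4*8 = 32 → [12, 32, 8, 2, 4, 4]
insert 4 at 2 → [12, 32, 4, 8, 2, 4, 4]

[12, 32, 4, 8, 2, 4, 4]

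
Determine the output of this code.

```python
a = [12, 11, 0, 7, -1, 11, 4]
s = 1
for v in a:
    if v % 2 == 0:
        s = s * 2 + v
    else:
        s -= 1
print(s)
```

50

v=12: even, s = 1*2+12 = 14
v=11: not even, s = 14-1 = 13
v=0: even, s = 13*2+0 = 26
v=7: not even, s = 26-1 = 25
v=-1: not even, s = 25-1 = 24
v=11: not even, s = 24-1 = 23
v=4: even, s = 23*2+4 = 50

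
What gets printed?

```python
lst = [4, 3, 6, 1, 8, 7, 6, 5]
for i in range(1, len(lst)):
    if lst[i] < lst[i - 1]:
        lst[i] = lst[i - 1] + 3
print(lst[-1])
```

i=1: 3<4, lst[1] = 4+3 = 7 → [4, 7, 6, 1, 8, 7, 6, 5]
i=2: 6<7, lst[2] = 7+3 = 10 → [4, 7, 10, 1, 8, 7, 6, 5]
i=3: 1<10, lst[3] = 10+3 = 13 → [4, 7, 10, 13, 8, 7, 6, 5]
i=4: 8<13, lst[4] = 13+3 = 16 → [4, 7, 10, 13, 16, 7, 6, 5]
i=5: 7<16, lst[5] = 16+3 = 19 → [4, 7, 10, 13, 16, 19, 6, 5]
i=6: 6<19, lst[6] = 19+3 = 22 → [4, 7, 10, 13, 16, 19, 22, 5]
i=7: 5<22, lst[7] = 22+3 = 25 → [4, 7, 10, 13, 16, 19, 22, 25]

25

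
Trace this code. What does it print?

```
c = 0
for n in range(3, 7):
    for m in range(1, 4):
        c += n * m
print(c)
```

n=3,m=1: c = 0+3 = 3
n=3,m=2: c = 3+6 = 9
n=3,m=3: c = 9+9 = 18
n=4,m=1: c = 18+4 = 22
n=4,m=2: c = 22+8 = 30
n=4,m=3: c = 30+12 = 42
n=5,m=1: c = 42+5 = 47
n=5,m=2: c = 47+10 = 57
n=5,m=3: c = 57+15 = 72
n=6,m=1: c = 72+6 = 78
n=6,m=2: c = 78+12 = 90
n=6,m=3: c = 90+18 = 108

108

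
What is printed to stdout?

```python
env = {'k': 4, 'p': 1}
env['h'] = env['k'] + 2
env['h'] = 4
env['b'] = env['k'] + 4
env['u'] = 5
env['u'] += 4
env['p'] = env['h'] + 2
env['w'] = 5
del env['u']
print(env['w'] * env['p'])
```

30

env['h'] = env['k']+2 = 6 → {'k': 4, 'p': 1, 'h': 6}
env['h'] = 4 → {'k': 4, 'p': 1, 'h': 4}
env['b'] = env['k']+4 = 8 → {'k': 4, 'p': 1, 'h': 4, 'b': 8}
env['u'] = 5 → {'k': 4, 'p': 1, 'h': 4, 'b': 8, 'u': 5}
env['u'] = 5+4 = 9 → {'k': 4, 'p': 1, 'h': 4, 'b': 8, 'u': 9}
env['p'] = env['h']+2 = 6 → {'k': 4, 'p': 6, 'h': 4, 'b': 8, 'u': 9}
env['w'] = 5 → {'k': 4, 'p': 6, 'h': 4, 'b': 8, 'u': 9, 'w': 5}
del 'u' → {'k': 4, 'p': 6, 'h': 4, 'b': 8, 'w': 5}
env['w']*env['p'] = 5*6 = 30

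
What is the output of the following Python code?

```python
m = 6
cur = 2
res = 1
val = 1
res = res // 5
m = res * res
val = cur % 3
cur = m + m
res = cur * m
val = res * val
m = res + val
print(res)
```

0

res = 1//5 = 0
m = 0*0 = 0
val = 2%3 = 2
cur = 0+0 = 0
res = 0*0 = 0
val = 0*2 = 0
m = 0+0 = 0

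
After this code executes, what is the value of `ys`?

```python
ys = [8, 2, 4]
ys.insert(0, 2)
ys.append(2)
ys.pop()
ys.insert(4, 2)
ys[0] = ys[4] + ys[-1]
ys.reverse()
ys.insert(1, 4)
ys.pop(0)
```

[4, 4, 2, 8, 4]

insert 2 at 0 → [2, 8, 2, 4]
append 2 → [2, 8, 2, 4, 2]
pop() removes 2 → [2, 8, 2, 4]
insert 2 at 4 → [2, 8, 2, 4, 2]
ys[0] = ys[4]+ys[-1] = 2+2 = 4 → [4, 8, 2, 4, 2]
reverse → [2, 4, 2, 8, 4]
insert 4 at 1 → [2, 4, 4, 2, 8, 4]
pop(0) removes 2 → [4, 4, 2, 8, 4]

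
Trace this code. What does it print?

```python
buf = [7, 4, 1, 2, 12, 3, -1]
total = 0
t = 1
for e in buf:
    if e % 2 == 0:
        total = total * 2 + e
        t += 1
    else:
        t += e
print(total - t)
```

18

e=7: not even; t=8
e=4: even, total = 0*2+4 = 4; t=9
e=1: not even; t=10
e=2: even, total = 4*2+2 = 10; t=11
e=12: even, total = 10*2+12 = 32; t=12
e=3: not even; t=15
e=-1: not even; t=14
total-t = 32-14 = 18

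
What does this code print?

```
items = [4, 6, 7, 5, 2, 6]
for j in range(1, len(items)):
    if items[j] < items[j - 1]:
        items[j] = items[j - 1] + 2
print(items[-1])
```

13

j=1: 6>=4, unchanged → [4, 6, 7, 5, 2, 6]
j=2: 7>=6, unchanged → [4, 6, 7, 5, 2, 6]
j=3: 5<7, items[3] = 7+2 = 9 → [4, 6, 7, 9, 2, 6]
j=4: 2<9, items[4] = 9+2 = 11 → [4, 6, 7, 9, 11, 6]
j=5: 6<11, items[5] = 11+2 = 13 → [4, 6, 7, 9, 11, 13]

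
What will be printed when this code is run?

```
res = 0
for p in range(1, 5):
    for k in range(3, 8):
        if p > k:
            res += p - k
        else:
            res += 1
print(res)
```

20

p=1,k=3: not 1>3, res = 0+1 = 1
p=1,k=4: not 1>4, res = 1+1 = 2
p=1,k=5: not 1>5, res = 2+1 = 3
p=1,k=6: not 1>6, res = 3+1 = 4
p=1,k=7: not 1>7, res = 4+1 = 5
p=2,k=3: not 2>3, res = 5+1 = 6
p=2,k=4: not 2>4, res = 6+1 = 7
p=2,k=5: not 2>5, res = 7+1 = 8
p=2,k=6: not 2>6, res = 8+1 = 9
p=2,k=7: not 2>7, res = 9+1 = 10
p=3,k=3: not 3>3, res = 10+1 = 11
p=3,k=4: not 3>4, res = 11+1 = 12
p=3,k=5: not 3>5, res = 12+1 = 13
p=3,k=6: not 3>6, res = 13+1 = 14
p=3,k=7: not 3>7, res = 14+1 = 15
p=4,k=3: 4>3, res = 15+1 = 16
p=4,k=4: not 4>4, res = 16+1 = 17
p=4,k=5: not 4>5, res = 17+1 = 18
p=4,k=6: not 4>6, res = 18+1 = 19
p=4,k=7: not 4>7, res = 19+1 = 20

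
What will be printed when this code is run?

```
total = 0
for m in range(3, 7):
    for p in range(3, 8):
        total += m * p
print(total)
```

450

m=3,p=3: total = 0+9 = 9
m=3,p=4: total = 9+12 = 21
m=3,p=5: total = 21+15 = 36
m=3,p=6: total = 36+18 = 54
m=3,p=7: total = 54+21 = 75
m=4,p=3: total = 75+12 = 87
m=4,p=4: total = 87+16 = 103
m=4,p=5: total = 103+20 = 123
m=4,p=6: total = 123+24 = 147
m=4,p=7: total = 147+28 = 175
m=5,p=3: total = 175+15 = 190
m=5,p=4: total = 190+20 = 210
m=5,p=5: total = 210+25 = 235
m=5,p=6: total = 235+30 = 265
m=5,p=7: total = 265+35 = 300
m=6,p=3: total = 300+18 = 318
m=6,p=4: total = 318+24 = 342
m=6,p=5: total = 342+30 = 372
m=6,p=6: total = 372+36 = 408
m=6,p=7: total = 408+42 = 450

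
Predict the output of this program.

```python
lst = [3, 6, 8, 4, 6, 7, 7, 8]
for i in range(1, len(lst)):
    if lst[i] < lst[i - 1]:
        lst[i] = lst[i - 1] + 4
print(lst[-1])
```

i=1: 6>=3, unchanged → [3, 6, 8, 4, 6, 7, 7, 8]
i=2: 8>=6, unchanged → [3, 6, 8, 4, 6, 7, 7, 8]
i=3: 4<8, lst[3] = 8+4 = 12 → [3, 6, 8, 12, 6, 7, 7, 8]
i=4: 6<12, lst[4] = 12+4 = 16 → [3, 6, 8, 12, 16, 7, 7, 8]
i=5: 7<16, lst[5] = 16+4 = 20 → [3, 6, 8, 12, 16, 20, 7, 8]
i=6: 7<20, lst[6] = 20+4 = 24 → [3, 6, 8, 12, 16, 20, 24, 8]
i=7: 8<24, lst[7] = 24+4 = 28 → [3, 6, 8, 12, 16, 20, 24, 28]

28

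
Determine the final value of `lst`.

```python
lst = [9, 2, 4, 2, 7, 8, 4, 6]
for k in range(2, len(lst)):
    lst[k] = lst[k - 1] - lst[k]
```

k=2: lst[2] = 2-4 = -2 → [9, 2, -2, 2, 7, 8, 4, 6]
k=3: lst[3] = (-2)-2 = -4 → [9, 2, -2, -4, 7, 8, 4, 6]
k=4: lst[4] = (-4)-7 = -11 → [9, 2, -2, -4, -11, 8, 4, 6]
k=5: lst[5] = (-11)-8 = -19 → [9, 2, -2, -4, -11, -19, 4, 6]
k=6: lst[6] = (-19)-4 = -23 → [9, 2, -2, -4, -11, -19, -23, 6]
k=7: lst[7] = (-23)-6 = -29 → [9, 2, -2, -4, -11, -19, -23, -29]

[9, 2, -2, -4, -11, -19, -23, -29]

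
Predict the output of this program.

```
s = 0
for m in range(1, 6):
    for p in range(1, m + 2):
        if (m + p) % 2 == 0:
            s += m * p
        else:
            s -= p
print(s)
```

m=1,p=1: even sum, s = 0+1 = 1
m=1,p=2: odd sum, s = 1-2 = -1
m=2,p=1: odd sum, s = (-1)-1 = -2
m=2,p=2: even sum, s = (-2)+4 = 2
m=2,p=3: odd sum, s = 2-3 = -1
m=3,p=1: even sum, s = (-1)+3 = 2
m=3,p=2: odd sum, s = 2-2 = 0
m=3,p=3: even sum, s = 0+9 = 9
m=3,p=4: odd sum, s = 9-4 = 5
m=4,p=1: odd sum, s = 5-1 = 4
m=4,p=2: even sum, s = 4+8 = 12
m=4,p=3: odd sum, s = 12-3 = 9
m=4,p=4: even sum, s = 9+16 = 25
m=4,p=5: odd sum, s = 25-5 = 20
m=5,p=1: even sum, s = 20+5 = 25
m=5,p=2: odd sum, s = 25-2 = 23
m=5,p=3: even sum, s = 23+15 = 38
m=5,p=4: odd sum, s = 38-4 = 34
m=5,p=5: even sum, s = 34+25 = 59
m=5,p=6: odd sum, s = 59-6 = 53

53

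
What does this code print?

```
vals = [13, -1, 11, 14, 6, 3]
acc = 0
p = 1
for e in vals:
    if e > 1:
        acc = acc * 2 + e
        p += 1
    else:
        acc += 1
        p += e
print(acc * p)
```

e=13: >1, acc = 0*2+13 = 13; p=2
e=-1: not >1, acc = 13+1 = 14; p=1
e=11: >1, acc = 14*2+11 = 39; p=2
e=14: >1, acc = 39*2+14 = 92; p=3
e=6: >1, acc = 92*2+6 = 190; p=4
e=3: >1, acc = 190*2+3 = 383; p=5
acc*p = 383*5 = 1915

1915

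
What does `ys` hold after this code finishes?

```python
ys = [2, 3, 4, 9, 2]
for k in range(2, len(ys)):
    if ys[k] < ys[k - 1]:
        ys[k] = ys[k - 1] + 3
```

k=2: 4>=3, unchanged → [2, 3, 4, 9, 2]
k=3: 9>=4, unchanged → [2, 3, 4, 9, 2]
k=4: 2<9, ys[4] = 9+3 = 12 → [2, 3, 4, 9, 12]

[2, 3, 4, 9, 12]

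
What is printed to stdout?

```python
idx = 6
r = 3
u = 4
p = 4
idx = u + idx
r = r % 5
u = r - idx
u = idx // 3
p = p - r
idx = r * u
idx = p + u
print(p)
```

1

idx = 4+6 = 10
r = 3%5 = 3
u = 3-10 = -7
u = 10//3 = 3
p = 4-3 = 1
idx = 3*3 = 9
idx = 1+3 = 4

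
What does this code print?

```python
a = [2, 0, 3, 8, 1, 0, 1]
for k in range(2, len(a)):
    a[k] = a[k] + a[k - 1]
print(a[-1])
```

13

k=2: a[2] = 3+0 = 3 → [2, 0, 3, 8, 1, 0, 1]
k=3: a[3] = 8+3 = 11 → [2, 0, 3, 11, 1, 0, 1]
k=4: a[4] = 1+11 = 12 → [2, 0, 3, 11, 12, 0, 1]
k=5: a[5] = 0+12 = 12 → [2, 0, 3, 11, 12, 12, 1]
k=6: a[6] = 1+12 = 13 → [2, 0, 3, 11, 12, 12, 13]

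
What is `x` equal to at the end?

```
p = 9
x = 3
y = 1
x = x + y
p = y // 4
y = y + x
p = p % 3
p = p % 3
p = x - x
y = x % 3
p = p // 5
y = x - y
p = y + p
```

x = 3+1 = 4
p = 1//4 = 0
y = 1+4 = 5
p = 0%3 = 0
p = 0%3 = 0
p = 4-4 = 0
y = 4%3 = 1
p = 0//5 = 0
y = 4-1 = 3
p = 3+0 = 3

4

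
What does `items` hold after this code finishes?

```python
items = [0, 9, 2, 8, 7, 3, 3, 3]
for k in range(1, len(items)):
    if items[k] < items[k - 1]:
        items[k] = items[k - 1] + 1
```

k=1: 9>=0, unchanged → [0, 9, 2, 8, 7, 3, 3, 3]
k=2: 2<9, items[2] = 9+1 = 10 → [0, 9, 10, 8, 7, 3, 3, 3]
k=3: 8<10, items[3] = 10+1 = 11 → [0, 9, 10, 11, 7, 3, 3, 3]
k=4: 7<11, items[4] = 11+1 = 12 → [0, 9, 10, 11, 12, 3, 3, 3]
k=5: 3<12, items[5] = 12+1 = 13 → [0, 9, 10, 11, 12, 13, 3, 3]
k=6: 3<13, items[6] = 13+1 = 14 → [0, 9, 10, 11, 12, 13, 14, 3]
k=7: 3<14, items[7] = 14+1 = 15 → [0, 9, 10, 11, 12, 13, 14, 15]

[0, 9, 10, 11, 12, 13, 14, 15]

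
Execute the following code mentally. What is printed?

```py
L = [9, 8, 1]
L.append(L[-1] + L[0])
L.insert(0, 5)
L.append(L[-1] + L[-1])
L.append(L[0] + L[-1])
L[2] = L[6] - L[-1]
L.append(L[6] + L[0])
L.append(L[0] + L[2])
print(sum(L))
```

105

append L[-1]+L[0] = 1+9 = 10 → [9, 8, 1, 10]
insert 5 at 0 → [5, 9, 8, 1, 10]
append L[-1]+L[-1] = 10+10 = 20 → [5, 9, 8, 1, 10, 20]
append L[0]+L[-1] = 5+20 = 25 → [5, 9, 8, 1, 10, 20, 25]
L[2] = L[6]-L[-1] = 25-25 = 0 → [5, 9, 0, 1, 10, 20, 25]
append L[6]+L[0] = 25+5 = 30 → [5, 9, 0, 1, 10, 20, 25, 30]
append L[0]+L[2] = 5+0 = 5 → [5, 9, 0, 1, 10, 20, 25, 30, 5]
sum = 105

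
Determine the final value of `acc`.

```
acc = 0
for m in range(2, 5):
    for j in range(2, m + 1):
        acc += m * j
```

m=2,j=2: acc = 0+4 = 4
m=3,j=2: acc = 4+6 = 10
m=3,j=3: acc = 10+9 = 19
m=4,j=2: acc = 19+8 = 27
m=4,j=3: acc = 27+12 = 39
m=4,j=4: acc = 39+16 = 55

55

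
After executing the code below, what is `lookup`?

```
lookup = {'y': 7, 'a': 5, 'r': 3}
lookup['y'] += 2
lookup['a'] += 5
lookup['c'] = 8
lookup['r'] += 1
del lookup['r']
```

{'y': 9, 'a': 10, 'c': 8}

lookup['y'] = 7+2 = 9 → {'y': 9, 'a': 5, 'r': 3}
lookup['a'] = 5+5 = 10 → {'y': 9, 'a': 10, 'r': 3}
lookup['c'] = 8 → {'y': 9, 'a': 10, 'r': 3, 'c': 8}
lookup['r'] = 3+1 = 4 → {'y': 9, 'a': 10, 'r': 4, 'c': 8}
del 'r' → {'y': 9, 'a': 10, 'c': 8}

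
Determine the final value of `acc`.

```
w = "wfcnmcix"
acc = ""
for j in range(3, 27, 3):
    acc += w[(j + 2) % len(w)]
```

j=3: add w[5]='c' → 'c'
j=6: add w[0]='w' → 'cw'
j=9: add w[3]='n' → 'cwn'
j=12: add w[6]='i' → 'cwni'
j=15: add w[1]='f' → 'cwnif'
j=18: add w[4]='m' → 'cwnifm'
j=21: add w[7]='x' → 'cwnifmx'
j=24: add w[2]='c' → 'cwnifmxc'

'cwnifmxc'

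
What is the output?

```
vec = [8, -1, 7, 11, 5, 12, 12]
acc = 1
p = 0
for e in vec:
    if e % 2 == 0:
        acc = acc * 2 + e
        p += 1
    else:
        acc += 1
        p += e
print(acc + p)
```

e=8: even, acc = 1*2+8 = 10; p=1
e=-1: not even, acc = 10+1 = 11; p=0
e=7: not even, acc = 11+1 = 12; p=7
e=11: not even, acc = 12+1 = 13; p=18
e=5: not even, acc = 13+1 = 14; p=23
e=12: even, acc = 14*2+12 = 40; p=24
e=12: even, acc = 40*2+12 = 92; p=25
acc+p = 92+25 = 117

117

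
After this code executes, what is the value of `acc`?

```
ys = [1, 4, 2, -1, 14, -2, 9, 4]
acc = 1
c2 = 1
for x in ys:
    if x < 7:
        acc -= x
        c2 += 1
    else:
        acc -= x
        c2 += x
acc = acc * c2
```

-900

x=1: <7, acc = 1-1 = 0; c2=2
x=4: <7, acc = 0-4 = -4; c2=3
x=2: <7, acc = (-4)-2 = -6; c2=4
x=-1: <7, acc = (-6)-(-1) = -5; c2=5
x=14: not <7, acc = (-5)-14 = -19; c2=19
x=-2: <7, acc = (-19)-(-2) = -17; c2=20
x=9: not <7, acc = (-17)-9 = -26; c2=29
x=4: <7, acc = (-26)-4 = -30; c2=30
acc*c2 = (-30)*30 = -900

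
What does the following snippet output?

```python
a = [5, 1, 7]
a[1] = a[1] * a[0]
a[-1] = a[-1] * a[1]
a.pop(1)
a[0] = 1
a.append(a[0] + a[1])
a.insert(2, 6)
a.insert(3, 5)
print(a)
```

[1, 35, 6, 5, 36]

a[1] = a[1]*a[0] = 1*5 = 5 → [5, 5, 7]
a[-1] = a[-1]*a[1] = 7*5 = 35 → [5, 5, 35]
pop(1) removes 5 → [5, 35]
a[0] = 1 → [1, 35]
append a[0]+a[1] = 1+35 = 36 → [1, 35, 36]
insert 6 at 2 → [1, 35, 6, 36]
insert 5 at 3 → [1, 35, 6, 5, 36]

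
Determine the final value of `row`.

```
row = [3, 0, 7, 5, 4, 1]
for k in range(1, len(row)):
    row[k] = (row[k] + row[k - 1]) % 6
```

k=1: row[1] = (0+3)%6 = 3 → [3, 3, 7, 5, 4, 1]
k=2: row[2] = (7+3)%6 = 4 → [3, 3, 4, 5, 4, 1]
k=3: row[3] = (5+4)%6 = 3 → [3, 3, 4, 3, 4, 1]
k=4: row[4] = (4+3)%6 = 1 → [3, 3, 4, 3, 1, 1]
k=5: row[5] = (1+1)%6 = 2 → [3, 3, 4, 3, 1, 2]

[3, 3, 4, 3, 1, 2]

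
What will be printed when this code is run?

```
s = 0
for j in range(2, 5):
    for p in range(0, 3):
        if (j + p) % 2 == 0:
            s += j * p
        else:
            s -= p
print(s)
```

j=2,p=0: even sum, s = 0+0 = 0
j=2,p=1: odd sum, s = 0-1 = -1
j=2,p=2: even sum, s = (-1)+4 = 3
j=3,p=0: odd sum, s = 3-0 = 3
j=3,p=1: even sum, s = 3+3 = 6
j=3,p=2: odd sum, s = 6-2 = 4
j=4,p=0: even sum, s = 4+0 = 4
j=4,p=1: odd sum, s = 4-1 = 3
j=4,p=2: even sum, s = 3+8 = 11

11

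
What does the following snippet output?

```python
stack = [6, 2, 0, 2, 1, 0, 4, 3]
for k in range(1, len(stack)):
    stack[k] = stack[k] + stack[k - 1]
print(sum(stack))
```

k=1: stack[1] = 2+6 = 8 → [6, 8, 0, 2, 1, 0, 4, 3]
k=2: stack[2] = 0+8 = 8 → [6, 8, 8, 2, 1, 0, 4, 3]
k=3: stack[3] = 2+8 = 10 → [6, 8, 8, 10, 1, 0, 4, 3]
k=4: stack[4] = 1+10 = 11 → [6, 8, 8, 10, 11, 0, 4, 3]
k=5: stack[5] = 0+11 = 11 → [6, 8, 8, 10, 11, 11, 4, 3]
k=6: stack[6] = 4+11 = 15 → [6, 8, 8, 10, 11, 11, 15, 3]
k=7: stack[7] = 3+15 = 18 → [6, 8, 8, 10, 11, 11, 15, 18]
sum = 87

87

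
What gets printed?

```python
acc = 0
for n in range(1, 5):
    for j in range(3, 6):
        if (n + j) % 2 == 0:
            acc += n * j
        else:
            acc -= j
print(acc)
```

32

n=1,j=3: even sum, acc = 0+3 = 3
n=1,j=4: odd sum, acc = 3-4 = -1
n=1,j=5: even sum, acc = (-1)+5 = 4
n=2,j=3: odd sum, acc = 4-3 = 1
n=2,j=4: even sum, acc = 1+8 = 9
n=2,j=5: odd sum, acc = 9-5 = 4
n=3,j=3: even sum, acc = 4+9 = 13
n=3,j=4: odd sum, acc = 13-4 = 9
n=3,j=5: even sum, acc = 9+15 = 24
n=4,j=3: odd sum, acc = 24-3 = 21
n=4,j=4: even sum, acc = 21+16 = 37
n=4,j=5: odd sum, acc = 37-5 = 32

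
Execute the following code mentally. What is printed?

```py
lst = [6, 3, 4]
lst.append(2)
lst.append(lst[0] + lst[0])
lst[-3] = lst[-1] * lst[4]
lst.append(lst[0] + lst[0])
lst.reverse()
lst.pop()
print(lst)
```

append 2 → [6, 3, 4, 2]
append lst[0]+lst[0] = 6+6 = 12 → [6, 3, 4, 2, 12]
lst[-3] = lst[-1]*lst[4] = 12*12 = 144 → [6, 3, 144, 2, 12]
append lst[0]+lst[0] = 6+6 = 12 → [6, 3, 144, 2, 12, 12]
reverse → [12, 12, 2, 144, 3, 6]
pop() removes 6 → [12, 12, 2, 144, 3]

[12, 12, 2, 144, 3]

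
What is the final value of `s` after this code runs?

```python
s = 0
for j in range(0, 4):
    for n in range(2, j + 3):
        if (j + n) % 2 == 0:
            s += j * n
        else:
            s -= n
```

28

j=0,n=2: even sum, s = 0+0 = 0
j=1,n=2: odd sum, s = 0-2 = -2
j=1,n=3: even sum, s = (-2)+3 = 1
j=2,n=2: even sum, s = 1+4 = 5
j=2,n=3: odd sum, s = 5-3 = 2
j=2,n=4: even sum, s = 2+8 = 10
j=3,n=2: odd sum, s = 10-2 = 8
j=3,n=3: even sum, s = 8+9 = 17
j=3,n=4: odd sum, s = 17-4 = 13
j=3,n=5: even sum, s = 13+15 = 28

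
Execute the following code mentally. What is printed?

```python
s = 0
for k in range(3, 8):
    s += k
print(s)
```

25

k=3: s = 0+3 = 3
k=4: s = 3+4 = 7
k=5: s = 7+5 = 12
k=6: s = 12+6 = 18
k=7: s = 18+7 = 25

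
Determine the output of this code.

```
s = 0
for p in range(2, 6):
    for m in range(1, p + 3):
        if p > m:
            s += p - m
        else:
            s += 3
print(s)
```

56

p=2,m=1: 2>1, s = 0+1 = 1
p=2,m=2: not 2>2, s = 1+3 = 4
p=2,m=3: not 2>3, s = 4+3 = 7
p=2,m=4: not 2>4, s = 7+3 = 10
p=3,m=1: 3>1, s = 10+2 = 12
p=3,m=2: 3>2, s = 12+1 = 13
p=3,m=3: not 3>3, s = 13+3 = 16
p=3,m=4: not 3>4, s = 16+3 = 19
p=3,m=5: not 3>5, s = 19+3 = 22
p=4,m=1: 4>1, s = 22+3 = 25
p=4,m=2: 4>2, s = 25+2 = 27
p=4,m=3: 4>3, s = 27+1 = 28
p=4,m=4: not 4>4, s = 28+3 = 31
p=4,m=5: not 4>5, s = 31+3 = 34
p=4,m=6: not 4>6, s = 34+3 = 37
p=5,m=1: 5>1, s = 37+4 = 41
p=5,m=2: 5>2, s = 41+3 = 44
p=5,m=3: 5>3, s = 44+2 = 46
p=5,m=4: 5>4, s = 46+1 = 47
p=5,m=5: not 5>5, s = 47+3 = 50
p=5,m=6: not 5>6, s = 50+3 = 53
p=5,m=7: not 5>7, s = 53+3 = 56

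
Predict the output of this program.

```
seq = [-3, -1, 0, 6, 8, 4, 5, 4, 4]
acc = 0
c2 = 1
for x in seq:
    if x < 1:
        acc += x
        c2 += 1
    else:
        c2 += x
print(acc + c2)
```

31

x=-3: <1, acc = 0+(-3) = -3; c2=2
x=-1: <1, acc = (-3)+(-1) = -4; c2=3
x=0: <1, acc = (-4)+0 = -4; c2=4
x=6: not <1; c2=10
x=8: not <1; c2=18
x=4: not <1; c2=22
x=5: not <1; c2=27
x=4: not <1; c2=31
x=4: not <1; c2=35
acc+c2 = (-4)+35 = 31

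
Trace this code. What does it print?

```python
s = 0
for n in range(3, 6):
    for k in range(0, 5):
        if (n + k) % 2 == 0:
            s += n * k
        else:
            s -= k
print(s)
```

n=3,k=0: odd sum, s = 0-0 = 0
n=3,k=1: even sum, s = 0+3 = 3
n=3,k=2: odd sum, s = 3-2 = 1
n=3,k=3: even sum, s = 1+9 = 10
n=3,k=4: odd sum, s = 10-4 = 6
n=4,k=0: even sum, s = 6+0 = 6
n=4,k=1: odd sum, s = 6-1 = 5
n=4,k=2: even sum, s = 5+8 = 13
n=4,k=3: odd sum, s = 13-3 = 10
n=4,k=4: even sum, s = 10+16 = 26
n=5,k=0: odd sum, s = 26-0 = 26
n=5,k=1: even sum, s = 26+5 = 31
n=5,k=2: odd sum, s = 31-2 = 29
n=5,k=3: even sum, s = 29+15 = 44
n=5,k=4: odd sum, s = 44-4 = 40

40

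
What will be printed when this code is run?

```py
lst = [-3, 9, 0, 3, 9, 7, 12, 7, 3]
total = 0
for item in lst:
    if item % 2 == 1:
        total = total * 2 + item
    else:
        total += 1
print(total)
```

item=-3: odd, total = 0*2+(-3) = -3
item=9: odd, total = (-3)*2+9 = 3
item=0: not odd, total = 3+1 = 4
item=3: odd, total = 4*2+3 = 11
item=9: odd, total = 11*2+9 = 31
item=7: odd, total = 31*2+7 = 69
item=12: not odd, total = 69+1 = 70
item=7: odd, total = 70*2+7 = 147
item=3: odd, total = 147*2+3 = 297

297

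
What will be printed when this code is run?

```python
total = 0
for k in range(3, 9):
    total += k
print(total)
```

k=3: total = 0+3 = 3
k=4: total = 3+4 = 7
k=5: total = 7+5 = 12
k=6: total = 12+6 = 18
k=7: total = 18+7 = 25
k=8: total = 25+8 = 33

33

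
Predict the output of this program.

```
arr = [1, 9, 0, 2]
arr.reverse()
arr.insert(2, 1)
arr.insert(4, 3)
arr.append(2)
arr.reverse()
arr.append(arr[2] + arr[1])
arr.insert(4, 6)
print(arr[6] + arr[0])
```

2

reverse → [2, 0, 9, 1]
insert 1 at 2 → [2, 0, 1, 9, 1]
insert 3 at 4 → [2, 0, 1, 9, 3, 1]
append 2 → [2, 0, 1, 9, 3, 1, 2]
reverse → [2, 1, 3, 9, 1, 0, 2]
append arr[2]+arr[1] = 3+1 = 4 → [2, 1, 3, 9, 1, 0, 2, 4]
insert 6 at 4 → [2, 1, 3, 9, 6, 1, 0, 2, 4]
arr[6]+arr[0] = 0+2 = 2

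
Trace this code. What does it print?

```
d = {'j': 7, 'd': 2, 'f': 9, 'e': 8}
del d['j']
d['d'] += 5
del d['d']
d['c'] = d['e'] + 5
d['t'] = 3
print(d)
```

del 'j' → {'d': 2, 'f': 9, 'e': 8}
d['d'] = 2+5 = 7 → {'d': 7, 'f': 9, 'e': 8}
del 'd' → {'f': 9, 'e': 8}
d['c'] = d['e']+5 = 13 → {'f': 9, 'e': 8, 'c': 13}
d['t'] = 3 → {'f': 9, 'e': 8, 'c': 13, 't': 3}

{'f': 9, 'e': 8, 'c': 13, 't': 3}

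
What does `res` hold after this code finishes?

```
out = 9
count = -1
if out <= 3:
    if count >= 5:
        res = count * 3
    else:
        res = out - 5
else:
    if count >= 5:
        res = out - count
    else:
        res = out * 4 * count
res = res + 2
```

-34

out=9, count=-1
out <= 3 is False; count >= 5 is False
→ res = out * 4 * count = -36
res = (-36)+2 = -34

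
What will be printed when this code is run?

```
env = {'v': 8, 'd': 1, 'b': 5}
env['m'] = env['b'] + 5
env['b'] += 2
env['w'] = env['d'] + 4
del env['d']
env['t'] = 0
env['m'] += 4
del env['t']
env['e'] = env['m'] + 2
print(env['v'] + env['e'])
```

24

env['m'] = env['b']+5 = 10 → {'v': 8, 'd': 1, 'b': 5, 'm': 10}
env['b'] = 5+2 = 7 → {'v': 8, 'd': 1, 'b': 7, 'm': 10}
env['w'] = env['d']+4 = 5 → {'v': 8, 'd': 1, 'b': 7, 'm': 10, 'w': 5}
del 'd' → {'v': 8, 'b': 7, 'm': 10, 'w': 5}
env['t'] = 0 → {'v': 8, 'b': 7, 'm': 10, 'w': 5, 't': 0}
env['m'] = 10+4 = 14 → {'v': 8, 'b': 7, 'm': 14, 'w': 5, 't': 0}
del 't' → {'v': 8, 'b': 7, 'm': 14, 'w': 5}
env['e'] = env['m']+2 = 16 → {'v': 8, 'b': 7, 'm': 14, 'w': 5, 'e': 16}
env['v']+env['e'] = 8+16 = 24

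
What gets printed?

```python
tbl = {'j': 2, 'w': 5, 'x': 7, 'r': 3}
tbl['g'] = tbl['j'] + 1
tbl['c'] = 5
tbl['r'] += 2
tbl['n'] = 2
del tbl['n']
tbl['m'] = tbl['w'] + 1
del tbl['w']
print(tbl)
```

{'j': 2, 'x': 7, 'r': 5, 'g': 3, 'c': 5, 'm': 6}

tbl['g'] = tbl['j']+1 = 3 → {'j': 2, 'w': 5, 'x': 7, 'r': 3, 'g': 3}
tbl['c'] = 5 → {'j': 2, 'w': 5, 'x': 7, 'r': 3, 'g': 3, 'c': 5}
tbl['r'] = 3+2 = 5 → {'j': 2, 'w': 5, 'x': 7, 'r': 5, 'g': 3, 'c': 5}
tbl['n'] = 2 → {'j': 2, 'w': 5, 'x': 7, 'r': 5, 'g': 3, 'c': 5, 'n': 2}
del 'n' → {'j': 2, 'w': 5, 'x': 7, 'r': 5, 'g': 3, 'c': 5}
tbl['m'] = tbl['w']+1 = 6 → {'j': 2, 'w': 5, 'x': 7, 'r': 5, 'g': 3, 'c': 5, 'm': 6}
del 'w' → {'j': 2, 'x': 7, 'r': 5, 'g': 3, 'c': 5, 'm': 6}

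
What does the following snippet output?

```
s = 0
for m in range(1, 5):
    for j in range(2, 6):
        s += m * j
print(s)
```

140

m=1,j=2: s = 0+2 = 2
m=1,j=3: s = 2+3 = 5
m=1,j=4: s = 5+4 = 9
m=1,j=5: s = 9+5 = 14
m=2,j=2: s = 14+4 = 18
m=2,j=3: s = 18+6 = 24
m=2,j=4: s = 24+8 = 32
m=2,j=5: s = 32+10 = 42
m=3,j=2: s = 42+6 = 48
m=3,j=3: s = 48+9 = 57
m=3,j=4: s = 57+12 = 69
m=3,j=5: s = 69+15 = 84
m=4,j=2: s = 84+8 = 92
m=4,j=3: s = 92+12 = 104
m=4,j=4: s = 104+16 = 120
m=4,j=5: s = 120+20 = 140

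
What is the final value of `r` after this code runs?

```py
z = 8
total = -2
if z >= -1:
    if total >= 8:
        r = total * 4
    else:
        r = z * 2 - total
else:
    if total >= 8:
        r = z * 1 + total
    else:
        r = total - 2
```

z=8, total=-2
z >= -1 is True; total >= 8 is False
→ r = z * 2 - total = 18

18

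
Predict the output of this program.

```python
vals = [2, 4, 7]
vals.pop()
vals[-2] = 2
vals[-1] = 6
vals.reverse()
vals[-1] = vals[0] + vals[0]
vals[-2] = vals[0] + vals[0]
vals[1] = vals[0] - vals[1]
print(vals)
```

[12, 0]

pop() removes 7 → [2, 4]
vals[-2] = 2 → [2, 4]
vals[-1] = 6 → [2, 6]
reverse → [6, 2]
vals[-1] = vals[0]+vals[0] = 6+6 = 12 → [6, 12]
vals[-2] = vals[0]+vals[0] = 6+6 = 12 → [12, 12]
vals[1] = vals[0]-vals[1] = 12-12 = 0 → [12, 0]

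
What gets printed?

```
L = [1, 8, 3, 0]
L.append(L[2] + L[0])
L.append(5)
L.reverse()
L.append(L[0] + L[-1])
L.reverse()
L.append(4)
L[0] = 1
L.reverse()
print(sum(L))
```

append L[2]+L[0] = 3+1 = 4 → [1, 8, 3, 0, 4]
append 5 → [1, 8, 3, 0, 4, 5]
reverse → [5, 4, 0, 3, 8, 1]
append L[0]+L[-1] = 5+1 = 6 → [5, 4, 0, 3, 8, 1, 6]
reverse → [6, 1, 8, 3, 0, 4, 5]
append 4 → [6, 1, 8, 3, 0, 4, 5, 4]
L[0] = 1 → [1, 1, 8, 3, 0, 4, 5, 4]
reverse → [4, 5, 4, 0, 3, 8, 1, 1]
sum = 26

26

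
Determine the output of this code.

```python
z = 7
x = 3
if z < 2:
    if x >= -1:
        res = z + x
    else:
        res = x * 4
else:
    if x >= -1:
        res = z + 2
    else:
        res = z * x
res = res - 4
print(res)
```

z=7, x=3
z < 2 is False; x >= -1 is True
→ res = z + 2 = 9
res = 9-4 = 5

5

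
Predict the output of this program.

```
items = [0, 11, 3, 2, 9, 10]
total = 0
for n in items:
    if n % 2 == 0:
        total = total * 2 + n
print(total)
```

n=0: even, total = 0*2+0 = 0
n=11: not even
n=3: not even
n=2: even, total = 0*2+2 = 2
n=9: not even
n=10: even, total = 2*2+10 = 14

14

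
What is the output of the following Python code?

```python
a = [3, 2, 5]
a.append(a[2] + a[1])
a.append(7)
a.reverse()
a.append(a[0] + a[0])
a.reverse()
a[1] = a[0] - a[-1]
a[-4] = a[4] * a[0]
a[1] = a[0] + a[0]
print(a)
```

[14, 28, 98, 5, 7, 7]

append a[2]+a[1] = 5+2 = 7 → [3, 2, 5, 7]
append 7 → [3, 2, 5, 7, 7]
reverse → [7, 7, 5, 2, 3]
append a[0]+a[0] = 7+7 = 14 → [7, 7, 5, 2, 3, 14]
reverse → [14, 3, 2, 5, 7, 7]
a[1] = a[0]-a[-1] = 14-7 = 7 → [14, 7, 2, 5, 7, 7]
a[-4] = a[4]*a[0] = 7*14 = 98 → [14, 7, 98, 5, 7, 7]
a[1] = a[0]+a[0] = 14+14 = 28 → [14, 28, 98, 5, 7, 7]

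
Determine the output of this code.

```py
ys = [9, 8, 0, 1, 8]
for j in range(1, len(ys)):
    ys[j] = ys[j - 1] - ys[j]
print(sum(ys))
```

j=1: ys[1] = 9-8 = 1 → [9, 1, 0, 1, 8]
j=2: ys[2] = 1-0 = 1 → [9, 1, 1, 1, 8]
j=3: ys[3] = 1-1 = 0 → [9, 1, 1, 0, 8]
j=4: ys[4] = 0-8 = -8 → [9, 1, 1, 0, -8]
sum = 3

3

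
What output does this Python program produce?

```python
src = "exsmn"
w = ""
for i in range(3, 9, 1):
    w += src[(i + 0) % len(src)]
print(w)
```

mnexsm

i=3: add src[3]='m' → 'm'
i=4: add src[4]='n' → 'mn'
i=5: add src[0]='e' → 'mne'
i=6: add src[1]='x' → 'mnex'
i=7: add src[2]='s' → 'mnexs'
i=8: add src[3]='m' → 'mnexsm'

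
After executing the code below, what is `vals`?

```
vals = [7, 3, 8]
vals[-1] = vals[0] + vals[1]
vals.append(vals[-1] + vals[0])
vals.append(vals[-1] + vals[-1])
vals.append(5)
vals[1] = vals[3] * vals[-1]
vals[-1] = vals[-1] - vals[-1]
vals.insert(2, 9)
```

[7, 85, 9, 10, 17, 34, 0]

vals[-1] = vals[0]+vals[1] = 7+3 = 10 → [7, 3, 10]
append vals[-1]+vals[0] = 10+7 = 17 → [7, 3, 10, 17]
append vals[-1]+vals[-1] = 17+17 = 34 → [7, 3, 10, 17, 34]
append 5 → [7, 3, 10, 17, 34, 5]
vals[1] = vals[3]*vals[-1] = 17*5 = 85 → [7, 85, 10, 17, 34, 5]
vals[-1] = vals[-1]-vals[-1] = 5-5 = 0 → [7, 85, 10, 17, 34, 0]
insert 9 at 2 → [7, 85, 9, 10, 17, 34, 0]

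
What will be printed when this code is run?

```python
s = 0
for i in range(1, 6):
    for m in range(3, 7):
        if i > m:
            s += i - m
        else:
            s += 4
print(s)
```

i=1,m=3: not 1>3, s = 0+4 = 4
i=1,m=4: not 1>4, s = 4+4 = 8
i=1,m=5: not 1>5, s = 8+4 = 12
i=1,m=6: not 1>6, s = 12+4 = 16
i=2,m=3: not 2>3, s = 16+4 = 20
i=2,m=4: not 2>4, s = 20+4 = 24
i=2,m=5: not 2>5, s = 24+4 = 28
i=2,m=6: not 2>6, s = 28+4 = 32
i=3,m=3: not 3>3, s = 32+4 = 36
i=3,m=4: not 3>4, s = 36+4 = 40
i=3,m=5: not 3>5, s = 40+4 = 44
i=3,m=6: not 3>6, s = 44+4 = 48
i=4,m=3: 4>3, s = 48+1 = 49
i=4,m=4: not 4>4, s = 49+4 = 53
i=4,m=5: not 4>5, s = 53+4 = 57
i=4,m=6: not 4>6, s = 57+4 = 61
i=5,m=3: 5>3, s = 61+2 = 63
i=5,m=4: 5>4, s = 63+1 = 64
i=5,m=5: not 5>5, s = 64+4 = 68
i=5,m=6: not 5>6, s = 68+4 = 72

72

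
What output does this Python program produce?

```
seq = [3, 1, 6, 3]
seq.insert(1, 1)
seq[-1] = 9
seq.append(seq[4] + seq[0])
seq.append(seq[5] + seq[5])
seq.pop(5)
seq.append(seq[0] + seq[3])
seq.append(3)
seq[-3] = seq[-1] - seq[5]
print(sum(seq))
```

insert 1 at 1 → [3, 1, 1, 6, 3]
seq[-1] = 9 → [3, 1, 1, 6, 9]
append seq[4]+seq[0] = 9+3 = 12 → [3, 1, 1, 6, 9, 12]
append seq[5]+seq[5] = 12+12 = 24 → [3, 1, 1, 6, 9, 12, 24]
pop(5) removes 12 → [3, 1, 1, 6, 9, 24]
append seq[0]+seq[3] = 3+6 = 9 → [3, 1, 1, 6, 9, 24, 9]
append 3 → [3, 1, 1, 6, 9, 24, 9, 3]
seq[-3] = seq[-1]-seq[5] = 3-24 = -21 → [3, 1, 1, 6, 9, -21, 9, 3]
sum = 11

11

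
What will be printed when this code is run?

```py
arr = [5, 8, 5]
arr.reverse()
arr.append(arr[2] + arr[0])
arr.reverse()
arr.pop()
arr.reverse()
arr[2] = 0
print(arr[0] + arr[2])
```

8

reverse → [5, 8, 5]
append arr[2]+arr[0] = 5+5 = 10 → [5, 8, 5, 10]
reverse → [10, 5, 8, 5]
pop() removes 5 → [10, 5, 8]
reverse → [8, 5, 10]
arr[2] = 0 → [8, 5, 0]
arr[0]+arr[2] = 8+0 = 8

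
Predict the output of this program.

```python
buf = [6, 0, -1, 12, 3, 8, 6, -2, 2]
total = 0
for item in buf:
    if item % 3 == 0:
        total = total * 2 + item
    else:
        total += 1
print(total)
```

168

item=6: %3==0, total = 0*2+6 = 6
item=0: %3==0, total = 6*2+0 = 12
item=-1: not %3==0, total = 12+1 = 13
item=12: %3==0, total = 13*2+12 = 38
item=3: %3==0, total = 38*2+3 = 79
item=8: not %3==0, total = 79+1 = 80
item=6: %3==0, total = 80*2+6 = 166
item=-2: not %3==0, total = 166+1 = 167
item=2: not %3==0, total = 167+1 = 168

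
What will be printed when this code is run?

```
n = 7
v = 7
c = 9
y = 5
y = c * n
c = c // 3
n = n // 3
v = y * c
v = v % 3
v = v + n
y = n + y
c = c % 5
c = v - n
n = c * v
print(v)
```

2

y = 9*7 = 63
c = 9//3 = 3
n = 7//3 = 2
v = 63*3 = 189
v = 189%3 = 0
v = 0+2 = 2
y = 2+63 = 65
c = 3%5 = 3
c = 2-2 = 0
n = 0*2 = 0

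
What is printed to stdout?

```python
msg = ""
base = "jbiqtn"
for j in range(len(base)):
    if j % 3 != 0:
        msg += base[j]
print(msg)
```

j=0: skip
j=1: add 'b' → 'b'
j=2: add 'i' → 'bi'
j=3: skip
j=4: add 't' → 'bit'
j=5: add 'n' → 'bitn'

bitn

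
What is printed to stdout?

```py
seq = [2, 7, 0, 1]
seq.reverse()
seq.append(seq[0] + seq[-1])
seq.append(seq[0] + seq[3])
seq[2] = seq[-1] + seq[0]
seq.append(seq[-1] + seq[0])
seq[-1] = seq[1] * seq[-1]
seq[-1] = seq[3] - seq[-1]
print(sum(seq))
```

reverse → [1, 0, 7, 2]
append seq[0]+seq[-1] = 1+2 = 3 → [1, 0, 7, 2, 3]
append seq[0]+seq[3] = 1+2 = 3 → [1, 0, 7, 2, 3, 3]
seq[2] = seq[-1]+seq[0] = 3+1 = 4 → [1, 0, 4, 2, 3, 3]
append seq[-1]+seq[0] = 3+1 = 4 → [1, 0, 4, 2, 3, 3, 4]
seq[-1] = seq[1]*seq[-1] = 0*4 = 0 → [1, 0, 4, 2, 3, 3, 0]
seq[-1] = seq[3]-seq[-1] = 2-0 = 2 → [1, 0, 4, 2, 3, 3, 2]
sum = 15

15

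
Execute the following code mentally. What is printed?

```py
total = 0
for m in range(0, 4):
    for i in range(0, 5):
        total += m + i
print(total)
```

70

m=0,i=0: total = 0+0 = 0
m=0,i=1: total = 0+1 = 1
m=0,i=2: total = 1+2 = 3
m=0,i=3: total = 3+3 = 6
m=0,i=4: total = 6+4 = 10
m=1,i=0: total = 10+1 = 11
m=1,i=1: total = 11+2 = 13
m=1,i=2: total = 13+3 = 16
m=1,i=3: total = 16+4 = 20
m=1,i=4: total = 20+5 = 25
m=2,i=0: total = 25+2 = 27
m=2,i=1: total = 27+3 = 30
m=2,i=2: total = 30+4 = 34
m=2,i=3: total = 34+5 = 39
m=2,i=4: total = 39+6 = 45
m=3,i=0: total = 45+3 = 48
m=3,i=1: total = 48+4 = 52
m=3,i=2: total = 52+5 = 57
m=3,i=3: total = 57+6 = 63
m=3,i=4: total = 63+7 = 70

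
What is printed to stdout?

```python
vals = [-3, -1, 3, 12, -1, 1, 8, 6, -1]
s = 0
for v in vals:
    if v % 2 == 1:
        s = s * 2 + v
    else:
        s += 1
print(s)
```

v=-3: odd, s = 0*2+(-3) = -3
v=-1: odd, s = (-3)*2+(-1) = -7
v=3: odd, s = (-7)*2+3 = -11
v=12: not odd, s = (-11)+1 = -10
v=-1: odd, s = (-10)*2+(-1) = -21
v=1: odd, s = (-21)*2+1 = -41
v=8: not odd, s = (-41)+1 = -40
v=6: not odd, s = (-40)+1 = -39
v=-1: odd, s = (-39)*2+(-1) = -79

-79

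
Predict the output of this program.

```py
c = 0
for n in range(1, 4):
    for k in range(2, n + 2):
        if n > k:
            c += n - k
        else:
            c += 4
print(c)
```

n=1,k=2: not 1>2, c = 0+4 = 4
n=2,k=2: not 2>2, c = 4+4 = 8
n=2,k=3: not 2>3, c = 8+4 = 12
n=3,k=2: 3>2, c = 12+1 = 13
n=3,k=3: not 3>3, c = 13+4 = 17
n=3,k=4: not 3>4, c = 17+4 = 21

21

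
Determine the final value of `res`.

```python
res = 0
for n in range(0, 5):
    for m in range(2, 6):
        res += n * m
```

n=0,m=2: res = 0+0 = 0
n=0,m=3: res = 0+0 = 0
n=0,m=4: res = 0+0 = 0
n=0,m=5: res = 0+0 = 0
n=1,m=2: res = 0+2 = 2
n=1,m=3: res = 2+3 = 5
n=1,m=4: res = 5+4 = 9
n=1,m=5: res = 9+5 = 14
n=2,m=2: res = 14+4 = 18
n=2,m=3: res = 18+6 = 24
n=2,m=4: res = 24+8 = 32
n=2,m=5: res = 32+10 = 42
n=3,m=2: res = 42+6 = 48
n=3,m=3: res = 48+9 = 57
n=3,m=4: res = 57+12 = 69
n=3,m=5: res = 69+15 = 84
n=4,m=2: res = 84+8 = 92
n=4,m=3: res = 92+12 = 104
n=4,m=4: res = 104+16 = 120
n=4,m=5: res = 120+20 = 140

140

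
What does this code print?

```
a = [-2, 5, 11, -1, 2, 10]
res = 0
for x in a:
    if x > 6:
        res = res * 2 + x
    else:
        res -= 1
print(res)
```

x=-2: not >6, res = 0-1 = -1
x=5: not >6, res = (-1)-1 = -2
x=11: >6, res = (-2)*2+11 = 7
x=-1: not >6, res = 7-1 = 6
x=2: not >6, res = 6-1 = 5
x=10: >6, res = 5*2+10 = 20

20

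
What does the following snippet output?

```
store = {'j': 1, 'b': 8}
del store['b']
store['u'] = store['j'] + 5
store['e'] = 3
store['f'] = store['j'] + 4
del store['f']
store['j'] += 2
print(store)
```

{'j': 3, 'u': 6, 'e': 3}

del 'b' → {'j': 1}
store['u'] = store['j']+5 = 6 → {'j': 1, 'u': 6}
store['e'] = 3 → {'j': 1, 'u': 6, 'e': 3}
store['f'] = store['j']+4 = 5 → {'j': 1, 'u': 6, 'e': 3, 'f': 5}
del 'f' → {'j': 1, 'u': 6, 'e': 3}
store['j'] = 1+2 = 3 → {'j': 3, 'u': 6, 'e': 3}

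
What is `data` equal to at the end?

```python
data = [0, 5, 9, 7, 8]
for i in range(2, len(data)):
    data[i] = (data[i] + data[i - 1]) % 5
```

[0, 5, 4, 1, 4]

i=2: data[2] = (9+5)%5 = 4 → [0, 5, 4, 7, 8]
i=3: data[3] = (7+4)%5 = 1 → [0, 5, 4, 1, 8]
i=4: data[4] = (8+1)%5 = 4 → [0, 5, 4, 1, 4]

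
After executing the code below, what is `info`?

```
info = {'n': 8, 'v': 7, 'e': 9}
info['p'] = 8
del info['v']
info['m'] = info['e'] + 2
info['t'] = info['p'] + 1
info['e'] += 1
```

{'n': 8, 'e': 10, 'p': 8, 'm': 11, 't': 9}

info['p'] = 8 → {'n': 8, 'v': 7, 'e': 9, 'p': 8}
del 'v' → {'n': 8, 'e': 9, 'p': 8}
info['m'] = info['e']+2 = 11 → {'n': 8, 'e': 9, 'p': 8, 'm': 11}
info['t'] = info['p']+1 = 9 → {'n': 8, 'e': 9, 'p': 8, 'm': 11, 't': 9}
info['e'] = 9+1 = 10 → {'n': 8, 'e': 10, 'p': 8, 'm': 11, 't': 9}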